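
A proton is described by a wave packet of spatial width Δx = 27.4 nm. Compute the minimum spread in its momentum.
1.924 × 10^-27 kg·m/s

For a wave packet, the spatial width Δx and momentum spread Δp are related by the uncertainty principle:
ΔxΔp ≥ ℏ/2

The minimum momentum spread is:
Δp_min = ℏ/(2Δx)
Δp_min = (1.055e-34 J·s) / (2 × 2.740e-08 m)
Δp_min = 1.924e-27 kg·m/s

A wave packet cannot have both a well-defined position and well-defined momentum.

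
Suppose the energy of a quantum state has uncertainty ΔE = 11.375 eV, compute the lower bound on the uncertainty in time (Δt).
28.932 as

Using the energy-time uncertainty principle:
ΔEΔt ≥ ℏ/2

The minimum uncertainty in time is:
Δt_min = ℏ/(2ΔE)
Δt_min = (1.055e-34 J·s) / (2 × 1.822e-18 J)
Δt_min = 2.893e-17 s = 28.932 as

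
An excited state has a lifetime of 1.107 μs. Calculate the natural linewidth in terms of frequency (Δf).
71.886 kHz

Using the energy-time uncertainty principle and E = hf:
ΔEΔt ≥ ℏ/2
hΔf·Δt ≥ ℏ/2

The minimum frequency uncertainty is:
Δf = ℏ/(2hτ) = 1/(4πτ)
Δf = 1/(4π × 1.107e-06 s)
Δf = 7.189e+04 Hz = 71.886 kHz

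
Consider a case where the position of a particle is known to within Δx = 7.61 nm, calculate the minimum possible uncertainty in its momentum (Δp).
6.929 × 10^-27 kg·m/s

Using the Heisenberg uncertainty principle:
ΔxΔp ≥ ℏ/2

The minimum uncertainty in momentum is:
Δp_min = ℏ/(2Δx)
Δp_min = (1.055e-34 J·s) / (2 × 7.610e-09 m)
Δp_min = 6.929e-27 kg·m/s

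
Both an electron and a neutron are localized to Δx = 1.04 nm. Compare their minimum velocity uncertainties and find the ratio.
The electron has the larger minimum velocity uncertainty, by a ratio of 1838.7.

For both particles, Δp_min = ℏ/(2Δx) = 5.070e-26 kg·m/s (same for both).

The velocity uncertainty is Δv = Δp/m:
- electron: Δv = 5.070e-26 / 9.109e-31 = 5.566e+04 m/s = 55.658 km/s
- neutron: Δv = 5.070e-26 / 1.675e-27 = 3.027e+01 m/s = 30.270 m/s

Ratio: 5.566e+04 / 3.027e+01 = 1838.7

The lighter particle has larger velocity uncertainty because Δv ∝ 1/m.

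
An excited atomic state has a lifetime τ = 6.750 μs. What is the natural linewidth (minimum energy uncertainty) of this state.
48.756 peV

Using the energy-time uncertainty principle:
ΔEΔt ≥ ℏ/2

The lifetime τ represents the time uncertainty Δt.
The natural linewidth (minimum energy uncertainty) is:

ΔE = ℏ/(2τ)
ΔE = (1.055e-34 J·s) / (2 × 6.750e-06 s)
ΔE = 7.812e-30 J = 48.756 peV

This natural linewidth limits the precision of spectroscopic measurements.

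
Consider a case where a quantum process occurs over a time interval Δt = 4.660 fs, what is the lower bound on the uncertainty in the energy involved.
70.624 meV

Using the energy-time uncertainty principle:
ΔEΔt ≥ ℏ/2

The minimum uncertainty in energy is:
ΔE_min = ℏ/(2Δt)
ΔE_min = (1.055e-34 J·s) / (2 × 4.660e-15 s)
ΔE_min = 1.132e-20 J = 70.624 meV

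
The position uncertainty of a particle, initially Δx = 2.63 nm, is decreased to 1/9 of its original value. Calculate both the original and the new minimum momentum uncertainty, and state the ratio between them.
Original Δp_min = 2.005 × 10^-26 kg·m/s; new Δp'_min = 1.804 × 10^-25 kg·m/s; ratio Δp'_min/Δp_min = 9.

From the uncertainty principle ΔxΔp ≥ ℏ/2, the minimum momentum uncertainty is Δp_min = ℏ/(2Δx).

Original (Δx = 2.63 nm = 2.630e-09 m):
Δp_min = (1.055e-34 J·s)/(2 × 2.630e-09 m) = 2.005e-26 kg·m/s

When Δx → (1/9)Δx:
Δp'_min = ℏ/(2 × (1/9)Δx) = 9 × ℏ/(2Δx) = 9 × Δp_min
Δp'_min = 9 × 2.005e-26 kg·m/s = 1.804e-25 kg·m/s

Since Δp_min ∝ 1/Δx, when Δx is decreased to 1/9 of its original value, Δp_min increases to 9 times its original value.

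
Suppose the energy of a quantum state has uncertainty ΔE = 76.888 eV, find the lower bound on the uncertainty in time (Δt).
4.280 as

Using the energy-time uncertainty principle:
ΔEΔt ≥ ℏ/2

The minimum uncertainty in time is:
Δt_min = ℏ/(2ΔE)
Δt_min = (1.055e-34 J·s) / (2 × 1.232e-17 J)
Δt_min = 4.280e-18 s = 4.280 as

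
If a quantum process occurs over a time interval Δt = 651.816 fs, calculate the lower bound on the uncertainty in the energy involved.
504.906 μeV

Using the energy-time uncertainty principle:
ΔEΔt ≥ ℏ/2

The minimum uncertainty in energy is:
ΔE_min = ℏ/(2Δt)
ΔE_min = (1.055e-34 J·s) / (2 × 6.518e-13 s)
ΔE_min = 8.089e-23 J = 504.906 μeV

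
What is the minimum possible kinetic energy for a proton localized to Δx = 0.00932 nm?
59.720 meV

Localizing a particle requires giving it sufficient momentum uncertainty:

1. From uncertainty principle: Δp ≥ ℏ/(2Δx)
   Δp_min = (1.055e-34 J·s) / (2 × 9.320e-12 m)
   Δp_min = 5.658e-24 kg·m/s

2. This momentum uncertainty corresponds to kinetic energy:
   KE ≈ (Δp)²/(2m) = (5.658e-24)²/(2 × 1.673e-27 kg)
   KE = 9.568e-21 J = 59.720 meV

Tighter localization requires more energy.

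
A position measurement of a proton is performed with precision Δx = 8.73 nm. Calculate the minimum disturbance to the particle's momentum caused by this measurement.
6.040 × 10^-27 kg·m/s

The uncertainty principle implies that measuring position disturbs momentum:
ΔxΔp ≥ ℏ/2

When we measure position with precision Δx, we necessarily introduce a momentum uncertainty:
Δp ≥ ℏ/(2Δx)
Δp_min = (1.055e-34 J·s) / (2 × 8.730e-09 m)
Δp_min = 6.040e-27 kg·m/s

The more precisely we measure position, the greater the momentum disturbance.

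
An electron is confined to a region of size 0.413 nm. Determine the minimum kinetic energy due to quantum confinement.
55.842 meV

Using the uncertainty principle:

1. Position uncertainty: Δx ≈ 4.130e-10 m
2. Minimum momentum uncertainty: Δp = ℏ/(2Δx) = 1.277e-25 kg·m/s
3. Minimum kinetic energy:
   KE = (Δp)²/(2m) = (1.277e-25)²/(2 × 9.109e-31 kg)
   KE = 8.947e-21 J = 55.842 meV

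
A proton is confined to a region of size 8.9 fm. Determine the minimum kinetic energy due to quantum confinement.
65.490 keV

Using the uncertainty principle:

1. Position uncertainty: Δx ≈ 8.900e-15 m
2. Minimum momentum uncertainty: Δp = ℏ/(2Δx) = 5.925e-21 kg·m/s
3. Minimum kinetic energy:
   KE = (Δp)²/(2m) = (5.925e-21)²/(2 × 1.673e-27 kg)
   KE = 1.049e-14 J = 65.490 keV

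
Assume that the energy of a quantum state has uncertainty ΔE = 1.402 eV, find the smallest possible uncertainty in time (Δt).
234.740 as

Using the energy-time uncertainty principle:
ΔEΔt ≥ ℏ/2

The minimum uncertainty in time is:
Δt_min = ℏ/(2ΔE)
Δt_min = (1.055e-34 J·s) / (2 × 2.246e-19 J)
Δt_min = 2.347e-16 s = 234.740 as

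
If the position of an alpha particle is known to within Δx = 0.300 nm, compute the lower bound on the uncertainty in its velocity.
26.452 m/s

Using the Heisenberg uncertainty principle and Δp = mΔv:
ΔxΔp ≥ ℏ/2
Δx(mΔv) ≥ ℏ/2

The minimum uncertainty in velocity is:
Δv_min = ℏ/(2mΔx)
Δv_min = (1.055e-34 J·s) / (2 × 6.645e-27 kg × 3.000e-10 m)
Δv_min = 2.645e+01 m/s = 26.452 m/s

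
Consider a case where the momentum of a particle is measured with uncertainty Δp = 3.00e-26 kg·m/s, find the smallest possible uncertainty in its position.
1.758 nm

Using the Heisenberg uncertainty principle:
ΔxΔp ≥ ℏ/2

The minimum uncertainty in position is:
Δx_min = ℏ/(2Δp)
Δx_min = (1.055e-34 J·s) / (2 × 3.000e-26 kg·m/s)
Δx_min = 1.758e-09 m = 1.758 nm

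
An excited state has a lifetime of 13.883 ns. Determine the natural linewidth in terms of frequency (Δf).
5.732 MHz

Using the energy-time uncertainty principle and E = hf:
ΔEΔt ≥ ℏ/2
hΔf·Δt ≥ ℏ/2

The minimum frequency uncertainty is:
Δf = ℏ/(2hτ) = 1/(4πτ)
Δf = 1/(4π × 1.388e-08 s)
Δf = 5.732e+06 Hz = 5.732 MHz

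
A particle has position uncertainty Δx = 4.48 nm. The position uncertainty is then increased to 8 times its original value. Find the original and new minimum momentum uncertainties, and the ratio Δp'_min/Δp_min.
Original Δp_min = 1.177 × 10^-26 kg·m/s; new Δp'_min = 1.471 × 10^-27 kg·m/s; ratio Δp'_min/Δp_min = 1/8.

From the uncertainty principle ΔxΔp ≥ ℏ/2, the minimum momentum uncertainty is Δp_min = ℏ/(2Δx).

Original (Δx = 4.48 nm = 4.480e-09 m):
Δp_min = (1.055e-34 J·s)/(2 × 4.480e-09 m) = 1.177e-26 kg·m/s

When Δx → 8Δx:
Δp'_min = ℏ/(2 × 8Δx) = (1/8) × ℏ/(2Δx) = (1/8) × Δp_min
Δp'_min = 1/8 × 1.177e-26 kg·m/s = 1.471e-27 kg·m/s

Since Δp_min ∝ 1/Δx, when Δx is increased to 8 times its original value, Δp_min decreases to 1/8 of its original value.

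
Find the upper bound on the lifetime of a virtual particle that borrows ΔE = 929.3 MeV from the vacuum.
3.541 × 10^-25 s

Using the energy-time uncertainty principle:
ΔEΔt ≥ ℏ/2

For a virtual particle borrowing energy ΔE, the maximum lifetime is:
Δt_max = ℏ/(2ΔE)

Converting energy:
ΔE = 929.3 MeV = 1.489e-10 J

Δt_max = (1.055e-34 J·s) / (2 × 1.489e-10 J)
Δt_max = 3.541e-25 s = 3.541 × 10^-25 s

Virtual particles with higher borrowed energy exist for shorter times.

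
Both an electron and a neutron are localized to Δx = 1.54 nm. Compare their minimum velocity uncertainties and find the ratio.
The electron has the larger minimum velocity uncertainty, by a ratio of 1838.7.

For both particles, Δp_min = ℏ/(2Δx) = 3.424e-26 kg·m/s (same for both).

The velocity uncertainty is Δv = Δp/m:
- electron: Δv = 3.424e-26 / 9.109e-31 = 3.759e+04 m/s = 37.587 km/s
- neutron: Δv = 3.424e-26 / 1.675e-27 = 2.044e+01 m/s = 20.442 m/s

Ratio: 3.759e+04 / 2.044e+01 = 1838.7

The lighter particle has larger velocity uncertainty because Δv ∝ 1/m.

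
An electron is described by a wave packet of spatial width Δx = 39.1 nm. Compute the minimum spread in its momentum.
1.349 × 10^-27 kg·m/s

For a wave packet, the spatial width Δx and momentum spread Δp are related by the uncertainty principle:
ΔxΔp ≥ ℏ/2

The minimum momentum spread is:
Δp_min = ℏ/(2Δx)
Δp_min = (1.055e-34 J·s) / (2 × 3.910e-08 m)
Δp_min = 1.349e-27 kg·m/s

A wave packet cannot have both a well-defined position and well-defined momentum.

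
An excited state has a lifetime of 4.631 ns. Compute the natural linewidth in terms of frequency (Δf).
17.184 MHz

Using the energy-time uncertainty principle and E = hf:
ΔEΔt ≥ ℏ/2
hΔf·Δt ≥ ℏ/2

The minimum frequency uncertainty is:
Δf = ℏ/(2hτ) = 1/(4πτ)
Δf = 1/(4π × 4.631e-09 s)
Δf = 1.718e+07 Hz = 17.184 MHz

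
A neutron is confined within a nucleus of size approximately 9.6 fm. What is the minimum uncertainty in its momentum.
5.493 × 10^-21 kg·m/s

Using the Heisenberg uncertainty principle:
ΔxΔp ≥ ℏ/2

With Δx ≈ L = 9.600e-15 m (the confinement size):
Δp_min = ℏ/(2Δx)
Δp_min = (1.055e-34 J·s) / (2 × 9.600e-15 m)
Δp_min = 5.493e-21 kg·m/s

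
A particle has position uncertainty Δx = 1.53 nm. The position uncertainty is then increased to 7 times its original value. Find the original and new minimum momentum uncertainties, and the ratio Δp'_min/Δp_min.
Original Δp_min = 3.446 × 10^-26 kg·m/s; new Δp'_min = 4.923 × 10^-27 kg·m/s; ratio Δp'_min/Δp_min = 1/7.

From the uncertainty principle ΔxΔp ≥ ℏ/2, the minimum momentum uncertainty is Δp_min = ℏ/(2Δx).

Original (Δx = 1.53 nm = 1.530e-09 m):
Δp_min = (1.055e-34 J·s)/(2 × 1.530e-09 m) = 3.446e-26 kg·m/s

When Δx → 7Δx:
Δp'_min = ℏ/(2 × 7Δx) = (1/7) × ℏ/(2Δx) = (1/7) × Δp_min
Δp'_min = 1/7 × 3.446e-26 kg·m/s = 4.923e-27 kg·m/s

Since Δp_min ∝ 1/Δx, when Δx is increased to 7 times its original value, Δp_min decreases to 1/7 of its original value.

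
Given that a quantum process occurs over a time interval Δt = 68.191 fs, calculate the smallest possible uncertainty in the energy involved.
4.826 meV

Using the energy-time uncertainty principle:
ΔEΔt ≥ ℏ/2

The minimum uncertainty in energy is:
ΔE_min = ℏ/(2Δt)
ΔE_min = (1.055e-34 J·s) / (2 × 6.819e-14 s)
ΔE_min = 7.732e-22 J = 4.826 meV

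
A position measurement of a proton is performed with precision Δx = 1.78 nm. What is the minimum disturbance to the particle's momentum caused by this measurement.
2.962 × 10^-26 kg·m/s

The uncertainty principle implies that measuring position disturbs momentum:
ΔxΔp ≥ ℏ/2

When we measure position with precision Δx, we necessarily introduce a momentum uncertainty:
Δp ≥ ℏ/(2Δx)
Δp_min = (1.055e-34 J·s) / (2 × 1.780e-09 m)
Δp_min = 2.962e-26 kg·m/s

The more precisely we measure position, the greater the momentum disturbance.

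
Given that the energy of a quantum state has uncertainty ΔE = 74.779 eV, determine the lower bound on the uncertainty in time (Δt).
4.401 as

Using the energy-time uncertainty principle:
ΔEΔt ≥ ℏ/2

The minimum uncertainty in time is:
Δt_min = ℏ/(2ΔE)
Δt_min = (1.055e-34 J·s) / (2 × 1.198e-17 J)
Δt_min = 4.401e-18 s = 4.401 as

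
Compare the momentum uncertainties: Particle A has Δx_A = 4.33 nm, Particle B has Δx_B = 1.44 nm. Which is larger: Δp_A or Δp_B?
Particle B has the larger minimum momentum uncertainty, by a factor of 3.01.

For each particle, the minimum momentum uncertainty is Δp_min = ℏ/(2Δx):

Particle A: Δp_A = ℏ/(2×4.330e-09 m) = 1.218e-26 kg·m/s
Particle B: Δp_B = ℏ/(2×1.440e-09 m) = 3.662e-26 kg·m/s

Ratio: Δp_B/Δp_A = 3.01

Since Δp_min ∝ 1/Δx, the particle with smaller position uncertainty (B) has larger momentum uncertainty.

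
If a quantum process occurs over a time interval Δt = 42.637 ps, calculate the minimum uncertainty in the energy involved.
7.719 μeV

Using the energy-time uncertainty principle:
ΔEΔt ≥ ℏ/2

The minimum uncertainty in energy is:
ΔE_min = ℏ/(2Δt)
ΔE_min = (1.055e-34 J·s) / (2 × 4.264e-11 s)
ΔE_min = 1.237e-24 J = 7.719 μeV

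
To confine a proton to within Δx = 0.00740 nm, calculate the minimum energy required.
94.731 meV

Localizing a particle requires giving it sufficient momentum uncertainty:

1. From uncertainty principle: Δp ≥ ℏ/(2Δx)
   Δp_min = (1.055e-34 J·s) / (2 × 7.400e-12 m)
   Δp_min = 7.125e-24 kg·m/s

2. This momentum uncertainty corresponds to kinetic energy:
   KE ≈ (Δp)²/(2m) = (7.125e-24)²/(2 × 1.673e-27 kg)
   KE = 1.518e-20 J = 94.731 meV

Tighter localization requires more energy.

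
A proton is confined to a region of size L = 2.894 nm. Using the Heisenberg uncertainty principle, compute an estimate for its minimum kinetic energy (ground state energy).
619.380 neV

Using the uncertainty principle to estimate ground state energy:

1. The position uncertainty is approximately the confinement size:
   Δx ≈ L = 2.894e-09 m

2. From ΔxΔp ≥ ℏ/2, the minimum momentum uncertainty is:
   Δp ≈ ℏ/(2L) = 1.822e-26 kg·m/s

3. The kinetic energy is approximately:
   KE ≈ (Δp)²/(2m) = (1.822e-26)²/(2 × 1.673e-27 kg)
   KE ≈ 9.924e-26 J = 619.380 neV

This is an order-of-magnitude estimate of the ground state energy.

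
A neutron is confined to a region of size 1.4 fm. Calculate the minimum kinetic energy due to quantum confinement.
2.643 MeV

Using the uncertainty principle:

1. Position uncertainty: Δx ≈ 1.400e-15 m
2. Minimum momentum uncertainty: Δp = ℏ/(2Δx) = 3.766e-20 kg·m/s
3. Minimum kinetic energy:
   KE = (Δp)²/(2m) = (3.766e-20)²/(2 × 1.675e-27 kg)
   KE = 4.235e-13 J = 2.643 MeV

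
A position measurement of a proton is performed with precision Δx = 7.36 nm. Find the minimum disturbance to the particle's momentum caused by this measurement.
7.164 × 10^-27 kg·m/s

The uncertainty principle implies that measuring position disturbs momentum:
ΔxΔp ≥ ℏ/2

When we measure position with precision Δx, we necessarily introduce a momentum uncertainty:
Δp ≥ ℏ/(2Δx)
Δp_min = (1.055e-34 J·s) / (2 × 7.360e-09 m)
Δp_min = 7.164e-27 kg·m/s

The more precisely we measure position, the greater the momentum disturbance.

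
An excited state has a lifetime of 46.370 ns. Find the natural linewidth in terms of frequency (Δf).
1.716 MHz

Using the energy-time uncertainty principle and E = hf:
ΔEΔt ≥ ℏ/2
hΔf·Δt ≥ ℏ/2

The minimum frequency uncertainty is:
Δf = ℏ/(2hτ) = 1/(4πτ)
Δf = 1/(4π × 4.637e-08 s)
Δf = 1.716e+06 Hz = 1.716 MHz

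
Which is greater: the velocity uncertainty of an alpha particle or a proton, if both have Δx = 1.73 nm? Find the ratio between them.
The proton has the larger minimum velocity uncertainty, by a ratio of 4.0.

For both particles, Δp_min = ℏ/(2Δx) = 3.048e-26 kg·m/s (same for both).

The velocity uncertainty is Δv = Δp/m:
- alpha particle: Δv = 3.048e-26 / 6.645e-27 = 4.587e+00 m/s = 4.587 m/s
- proton: Δv = 3.048e-26 / 1.673e-27 = 1.822e+01 m/s = 18.222 m/s

Ratio: 1.822e+01 / 4.587e+00 = 4.0

The lighter particle has larger velocity uncertainty because Δv ∝ 1/m.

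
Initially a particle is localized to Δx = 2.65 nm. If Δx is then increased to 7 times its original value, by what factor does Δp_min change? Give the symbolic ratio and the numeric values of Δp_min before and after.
Original Δp_min = 1.990 × 10^-26 kg·m/s; new Δp'_min = 2.843 × 10^-27 kg·m/s; ratio Δp'_min/Δp_min = 1/7.

From the uncertainty principle ΔxΔp ≥ ℏ/2, the minimum momentum uncertainty is Δp_min = ℏ/(2Δx).

Original (Δx = 2.65 nm = 2.650e-09 m):
Δp_min = (1.055e-34 J·s)/(2 × 2.650e-09 m) = 1.990e-26 kg·m/s

When Δx → 7Δx:
Δp'_min = ℏ/(2 × 7Δx) = (1/7) × ℏ/(2Δx) = (1/7) × Δp_min
Δp'_min = 1/7 × 1.990e-26 kg·m/s = 2.843e-27 kg·m/s

Since Δp_min ∝ 1/Δx, when Δx is increased to 7 times its original value, Δp_min decreases to 1/7 of its original value.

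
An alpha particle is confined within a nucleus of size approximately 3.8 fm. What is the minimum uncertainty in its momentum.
1.388 × 10^-20 kg·m/s

Using the Heisenberg uncertainty principle:
ΔxΔp ≥ ℏ/2

With Δx ≈ L = 3.800e-15 m (the confinement size):
Δp_min = ℏ/(2Δx)
Δp_min = (1.055e-34 J·s) / (2 × 3.800e-15 m)
Δp_min = 1.388e-20 kg·m/s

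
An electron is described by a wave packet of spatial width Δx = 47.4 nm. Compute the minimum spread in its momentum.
1.112 × 10^-27 kg·m/s

For a wave packet, the spatial width Δx and momentum spread Δp are related by the uncertainty principle:
ΔxΔp ≥ ℏ/2

The minimum momentum spread is:
Δp_min = ℏ/(2Δx)
Δp_min = (1.055e-34 J·s) / (2 × 4.740e-08 m)
Δp_min = 1.112e-27 kg·m/s

A wave packet cannot have both a well-defined position and well-defined momentum.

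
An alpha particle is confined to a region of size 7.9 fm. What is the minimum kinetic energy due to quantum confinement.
20.923 keV

Using the uncertainty principle:

1. Position uncertainty: Δx ≈ 7.900e-15 m
2. Minimum momentum uncertainty: Δp = ℏ/(2Δx) = 6.675e-21 kg·m/s
3. Minimum kinetic energy:
   KE = (Δp)²/(2m) = (6.675e-21)²/(2 × 6.645e-27 kg)
   KE = 3.352e-15 J = 20.923 keV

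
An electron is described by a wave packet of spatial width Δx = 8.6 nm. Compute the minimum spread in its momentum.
6.131 × 10^-27 kg·m/s

For a wave packet, the spatial width Δx and momentum spread Δp are related by the uncertainty principle:
ΔxΔp ≥ ℏ/2

The minimum momentum spread is:
Δp_min = ℏ/(2Δx)
Δp_min = (1.055e-34 J·s) / (2 × 8.600e-09 m)
Δp_min = 6.131e-27 kg·m/s

A wave packet cannot have both a well-defined position and well-defined momentum.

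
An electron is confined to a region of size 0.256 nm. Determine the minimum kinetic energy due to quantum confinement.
145.339 meV

Using the uncertainty principle:

1. Position uncertainty: Δx ≈ 2.560e-10 m
2. Minimum momentum uncertainty: Δp = ℏ/(2Δx) = 2.060e-25 kg·m/s
3. Minimum kinetic energy:
   KE = (Δp)²/(2m) = (2.060e-25)²/(2 × 9.109e-31 kg)
   KE = 2.329e-20 J = 145.339 meV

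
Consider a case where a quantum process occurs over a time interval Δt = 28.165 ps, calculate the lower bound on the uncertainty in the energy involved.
11.685 μeV

Using the energy-time uncertainty principle:
ΔEΔt ≥ ℏ/2

The minimum uncertainty in energy is:
ΔE_min = ℏ/(2Δt)
ΔE_min = (1.055e-34 J·s) / (2 × 2.817e-11 s)
ΔE_min = 1.872e-24 J = 11.685 μeV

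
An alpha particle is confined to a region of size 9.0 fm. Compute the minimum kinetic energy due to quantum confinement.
16.121 keV

Using the uncertainty principle:

1. Position uncertainty: Δx ≈ 9.000e-15 m
2. Minimum momentum uncertainty: Δp = ℏ/(2Δx) = 5.859e-21 kg·m/s
3. Minimum kinetic energy:
   KE = (Δp)²/(2m) = (5.859e-21)²/(2 × 6.645e-27 kg)
   KE = 2.583e-15 J = 16.121 keV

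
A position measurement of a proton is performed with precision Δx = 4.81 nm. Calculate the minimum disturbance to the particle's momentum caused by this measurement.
1.096 × 10^-26 kg·m/s

The uncertainty principle implies that measuring position disturbs momentum:
ΔxΔp ≥ ℏ/2

When we measure position with precision Δx, we necessarily introduce a momentum uncertainty:
Δp ≥ ℏ/(2Δx)
Δp_min = (1.055e-34 J·s) / (2 × 4.810e-09 m)
Δp_min = 1.096e-26 kg·m/s

The more precisely we measure position, the greater the momentum disturbance.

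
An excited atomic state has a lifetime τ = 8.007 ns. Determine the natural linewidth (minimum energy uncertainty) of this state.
41.102 neV

Using the energy-time uncertainty principle:
ΔEΔt ≥ ℏ/2

The lifetime τ represents the time uncertainty Δt.
The natural linewidth (minimum energy uncertainty) is:

ΔE = ℏ/(2τ)
ΔE = (1.055e-34 J·s) / (2 × 8.007e-09 s)
ΔE = 6.585e-27 J = 41.102 neV

This natural linewidth limits the precision of spectroscopic measurements.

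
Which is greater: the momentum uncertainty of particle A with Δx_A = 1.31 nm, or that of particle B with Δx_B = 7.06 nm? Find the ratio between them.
Particle A has the larger minimum momentum uncertainty, by a factor of 5.39.

For each particle, the minimum momentum uncertainty is Δp_min = ℏ/(2Δx):

Particle A: Δp_A = ℏ/(2×1.310e-09 m) = 4.025e-26 kg·m/s
Particle B: Δp_B = ℏ/(2×7.060e-09 m) = 7.469e-27 kg·m/s

Ratio: Δp_A/Δp_B = 5.39

Since Δp_min ∝ 1/Δx, the particle with smaller position uncertainty (A) has larger momentum uncertainty.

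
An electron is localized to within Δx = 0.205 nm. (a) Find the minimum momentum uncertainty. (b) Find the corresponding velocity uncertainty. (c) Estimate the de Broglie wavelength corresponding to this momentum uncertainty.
(a) Δp_min = 2.572 × 10^-25 kg·m/s
(b) Δv_min = 282.360 km/s
(c) λ_dB = 2.576 nm

Step-by-step:

(a) From the uncertainty principle:
Δp_min = ℏ/(2Δx) = (1.055e-34 J·s)/(2 × 2.050e-10 m) = 2.572e-25 kg·m/s

(b) The velocity uncertainty:
Δv = Δp/m = (2.572e-25 kg·m/s)/(9.109e-31 kg) = 2.824e+05 m/s = 282.360 km/s

(c) The de Broglie wavelength for this momentum:
λ = h/p = (6.626e-34 J·s)/(2.572e-25 kg·m/s) = 2.576e-09 m = 2.576 nm

Note: The de Broglie wavelength is comparable to the localization size, as expected from wave-particle duality.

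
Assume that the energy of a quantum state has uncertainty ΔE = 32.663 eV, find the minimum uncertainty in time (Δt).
10.076 as

Using the energy-time uncertainty principle:
ΔEΔt ≥ ℏ/2

The minimum uncertainty in time is:
Δt_min = ℏ/(2ΔE)
Δt_min = (1.055e-34 J·s) / (2 × 5.233e-18 J)
Δt_min = 1.008e-17 s = 10.076 as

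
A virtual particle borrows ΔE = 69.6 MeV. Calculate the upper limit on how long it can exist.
4.729 ys

Using the energy-time uncertainty principle:
ΔEΔt ≥ ℏ/2

For a virtual particle borrowing energy ΔE, the maximum lifetime is:
Δt_max = ℏ/(2ΔE)

Converting energy:
ΔE = 69.6 MeV = 1.115e-11 J

Δt_max = (1.055e-34 J·s) / (2 × 1.115e-11 J)
Δt_max = 4.729e-24 s = 4.729 ys

Virtual particles with higher borrowed energy exist for shorter times.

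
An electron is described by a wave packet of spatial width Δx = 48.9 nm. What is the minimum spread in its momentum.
1.078 × 10^-27 kg·m/s

For a wave packet, the spatial width Δx and momentum spread Δp are related by the uncertainty principle:
ΔxΔp ≥ ℏ/2

The minimum momentum spread is:
Δp_min = ℏ/(2Δx)
Δp_min = (1.055e-34 J·s) / (2 × 4.890e-08 m)
Δp_min = 1.078e-27 kg·m/s

A wave packet cannot have both a well-defined position and well-defined momentum.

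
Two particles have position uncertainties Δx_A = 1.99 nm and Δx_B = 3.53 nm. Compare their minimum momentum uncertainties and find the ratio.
Particle A has the larger minimum momentum uncertainty, by a factor of 1.77.

For each particle, the minimum momentum uncertainty is Δp_min = ℏ/(2Δx):

Particle A: Δp_A = ℏ/(2×1.990e-09 m) = 2.650e-26 kg·m/s
Particle B: Δp_B = ℏ/(2×3.530e-09 m) = 1.494e-26 kg·m/s

Ratio: Δp_A/Δp_B = 1.77

Since Δp_min ∝ 1/Δx, the particle with smaller position uncertainty (A) has larger momentum uncertainty.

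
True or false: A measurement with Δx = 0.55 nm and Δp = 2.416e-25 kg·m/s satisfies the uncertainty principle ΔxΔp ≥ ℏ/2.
Yes, it satisfies the uncertainty principle.

Calculate the product ΔxΔp:
ΔxΔp = (5.500e-10 m) × (2.416e-25 kg·m/s)
ΔxΔp = 1.329e-34 J·s

Compare to the minimum allowed value ℏ/2:
ℏ/2 = 5.273e-35 J·s

Since ΔxΔp = 1.329e-34 J·s ≥ 5.273e-35 J·s = ℏ/2,
the measurement satisfies the uncertainty principle.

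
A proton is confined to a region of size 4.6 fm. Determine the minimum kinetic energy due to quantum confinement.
245.154 keV

Using the uncertainty principle:

1. Position uncertainty: Δx ≈ 4.600e-15 m
2. Minimum momentum uncertainty: Δp = ℏ/(2Δx) = 1.146e-20 kg·m/s
3. Minimum kinetic energy:
   KE = (Δp)²/(2m) = (1.146e-20)²/(2 × 1.673e-27 kg)
   KE = 3.928e-14 J = 245.154 keV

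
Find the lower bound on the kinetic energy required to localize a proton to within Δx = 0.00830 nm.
75.301 meV

Localizing a particle requires giving it sufficient momentum uncertainty:

1. From uncertainty principle: Δp ≥ ℏ/(2Δx)
   Δp_min = (1.055e-34 J·s) / (2 × 8.300e-12 m)
   Δp_min = 6.353e-24 kg·m/s

2. This momentum uncertainty corresponds to kinetic energy:
   KE ≈ (Δp)²/(2m) = (6.353e-24)²/(2 × 1.673e-27 kg)
   KE = 1.206e-20 J = 75.301 meV

Tighter localization requires more energy.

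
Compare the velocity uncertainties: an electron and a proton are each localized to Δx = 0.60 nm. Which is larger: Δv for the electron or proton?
The electron has the larger minimum velocity uncertainty, by a ratio of 1836.2.

For both particles, Δp_min = ℏ/(2Δx) = 8.788e-26 kg·m/s (same for both).

The velocity uncertainty is Δv = Δp/m:
- electron: Δv = 8.788e-26 / 9.109e-31 = 9.647e+04 m/s = 96.473 km/s
- proton: Δv = 8.788e-26 / 1.673e-27 = 5.254e+01 m/s = 52.541 m/s

Ratio: 9.647e+04 / 5.254e+01 = 1836.2

The lighter particle has larger velocity uncertainty because Δv ∝ 1/m.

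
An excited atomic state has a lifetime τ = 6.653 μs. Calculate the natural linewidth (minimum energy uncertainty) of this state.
49.467 peV

Using the energy-time uncertainty principle:
ΔEΔt ≥ ℏ/2

The lifetime τ represents the time uncertainty Δt.
The natural linewidth (minimum energy uncertainty) is:

ΔE = ℏ/(2τ)
ΔE = (1.055e-34 J·s) / (2 × 6.653e-06 s)
ΔE = 7.926e-30 J = 49.467 peV

This natural linewidth limits the precision of spectroscopic measurements.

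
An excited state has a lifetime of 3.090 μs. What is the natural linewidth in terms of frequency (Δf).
25.753 kHz

Using the energy-time uncertainty principle and E = hf:
ΔEΔt ≥ ℏ/2
hΔf·Δt ≥ ℏ/2

The minimum frequency uncertainty is:
Δf = ℏ/(2hτ) = 1/(4πτ)
Δf = 1/(4π × 3.090e-06 s)
Δf = 2.575e+04 Hz = 25.753 kHz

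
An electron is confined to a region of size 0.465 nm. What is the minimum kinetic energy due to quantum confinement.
44.051 meV

Using the uncertainty principle:

1. Position uncertainty: Δx ≈ 4.650e-10 m
2. Minimum momentum uncertainty: Δp = ℏ/(2Δx) = 1.134e-25 kg·m/s
3. Minimum kinetic energy:
   KE = (Δp)²/(2m) = (1.134e-25)²/(2 × 9.109e-31 kg)
   KE = 7.058e-21 J = 44.051 meV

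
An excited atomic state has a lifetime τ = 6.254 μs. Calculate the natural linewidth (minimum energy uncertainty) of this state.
52.623 peV

Using the energy-time uncertainty principle:
ΔEΔt ≥ ℏ/2

The lifetime τ represents the time uncertainty Δt.
The natural linewidth (minimum energy uncertainty) is:

ΔE = ℏ/(2τ)
ΔE = (1.055e-34 J·s) / (2 × 6.254e-06 s)
ΔE = 8.431e-30 J = 52.623 peV

This natural linewidth limits the precision of spectroscopic measurements.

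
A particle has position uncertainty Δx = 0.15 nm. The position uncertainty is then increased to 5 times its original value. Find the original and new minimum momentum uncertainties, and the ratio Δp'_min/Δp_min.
Original Δp_min = 3.515 × 10^-25 kg·m/s; new Δp'_min = 7.030 × 10^-26 kg·m/s; ratio Δp'_min/Δp_min = 1/5.

From the uncertainty principle ΔxΔp ≥ ℏ/2, the minimum momentum uncertainty is Δp_min = ℏ/(2Δx).

Original (Δx = 0.15 nm = 1.500e-10 m):
Δp_min = (1.055e-34 J·s)/(2 × 1.500e-10 m) = 3.515e-25 kg·m/s

When Δx → 5Δx:
Δp'_min = ℏ/(2 × 5Δx) = (1/5) × ℏ/(2Δx) = (1/5) × Δp_min
Δp'_min = 1/5 × 3.515e-25 kg·m/s = 7.030e-26 kg·m/s

Since Δp_min ∝ 1/Δx, when Δx is increased to 5 times its original value, Δp_min decreases to 1/5 of its original value.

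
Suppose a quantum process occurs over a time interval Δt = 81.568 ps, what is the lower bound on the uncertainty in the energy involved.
4.035 μeV

Using the energy-time uncertainty principle:
ΔEΔt ≥ ℏ/2

The minimum uncertainty in energy is:
ΔE_min = ℏ/(2Δt)
ΔE_min = (1.055e-34 J·s) / (2 × 8.157e-11 s)
ΔE_min = 6.464e-25 J = 4.035 μeV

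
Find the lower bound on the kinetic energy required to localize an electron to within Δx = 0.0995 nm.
962.092 meV

Localizing a particle requires giving it sufficient momentum uncertainty:

1. From uncertainty principle: Δp ≥ ℏ/(2Δx)
   Δp_min = (1.055e-34 J·s) / (2 × 9.950e-11 m)
   Δp_min = 5.299e-25 kg·m/s

2. This momentum uncertainty corresponds to kinetic energy:
   KE ≈ (Δp)²/(2m) = (5.299e-25)²/(2 × 9.109e-31 kg)
   KE = 1.541e-19 J = 962.092 meV

Tighter localization requires more energy.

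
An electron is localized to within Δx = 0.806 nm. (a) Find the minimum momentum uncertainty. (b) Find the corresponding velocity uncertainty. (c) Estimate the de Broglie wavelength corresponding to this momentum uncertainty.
(a) Δp_min = 6.542 × 10^-26 kg·m/s
(b) Δv_min = 71.816 km/s
(c) λ_dB = 10.128 nm

Step-by-step:

(a) From the uncertainty principle:
Δp_min = ℏ/(2Δx) = (1.055e-34 J·s)/(2 × 8.060e-10 m) = 6.542e-26 kg·m/s

(b) The velocity uncertainty:
Δv = Δp/m = (6.542e-26 kg·m/s)/(9.109e-31 kg) = 7.182e+04 m/s = 71.816 km/s

(c) The de Broglie wavelength for this momentum:
λ = h/p = (6.626e-34 J·s)/(6.542e-26 kg·m/s) = 1.013e-08 m = 10.128 nm

Note: The de Broglie wavelength is comparable to the localization size, as expected from wave-particle duality.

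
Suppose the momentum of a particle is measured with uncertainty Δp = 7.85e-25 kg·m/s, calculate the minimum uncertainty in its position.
67.170 pm

Using the Heisenberg uncertainty principle:
ΔxΔp ≥ ℏ/2

The minimum uncertainty in position is:
Δx_min = ℏ/(2Δp)
Δx_min = (1.055e-34 J·s) / (2 × 7.850e-25 kg·m/s)
Δx_min = 6.717e-11 m = 67.170 pm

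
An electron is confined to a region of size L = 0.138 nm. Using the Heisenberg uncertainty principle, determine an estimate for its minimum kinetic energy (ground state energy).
500.155 meV

Using the uncertainty principle to estimate ground state energy:

1. The position uncertainty is approximately the confinement size:
   Δx ≈ L = 1.380e-10 m

2. From ΔxΔp ≥ ℏ/2, the minimum momentum uncertainty is:
   Δp ≈ ℏ/(2L) = 3.821e-25 kg·m/s

3. The kinetic energy is approximately:
   KE ≈ (Δp)²/(2m) = (3.821e-25)²/(2 × 9.109e-31 kg)
   KE ≈ 8.013e-20 J = 500.155 meV

This is an order-of-magnitude estimate of the ground state energy.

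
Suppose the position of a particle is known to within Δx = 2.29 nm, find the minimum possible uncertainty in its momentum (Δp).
2.303 × 10^-26 kg·m/s

Using the Heisenberg uncertainty principle:
ΔxΔp ≥ ℏ/2

The minimum uncertainty in momentum is:
Δp_min = ℏ/(2Δx)
Δp_min = (1.055e-34 J·s) / (2 × 2.290e-09 m)
Δp_min = 2.303e-26 kg·m/s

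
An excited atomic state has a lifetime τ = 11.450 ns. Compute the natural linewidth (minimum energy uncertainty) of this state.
28.743 neV

Using the energy-time uncertainty principle:
ΔEΔt ≥ ℏ/2

The lifetime τ represents the time uncertainty Δt.
The natural linewidth (minimum energy uncertainty) is:

ΔE = ℏ/(2τ)
ΔE = (1.055e-34 J·s) / (2 × 1.145e-08 s)
ΔE = 4.605e-27 J = 28.743 neV

This natural linewidth limits the precision of spectroscopic measurements.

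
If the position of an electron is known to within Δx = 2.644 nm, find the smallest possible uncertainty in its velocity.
21.893 km/s

Using the Heisenberg uncertainty principle and Δp = mΔv:
ΔxΔp ≥ ℏ/2
Δx(mΔv) ≥ ℏ/2

The minimum uncertainty in velocity is:
Δv_min = ℏ/(2mΔx)
Δv_min = (1.055e-34 J·s) / (2 × 9.109e-31 kg × 2.644e-09 m)
Δv_min = 2.189e+04 m/s = 21.893 km/s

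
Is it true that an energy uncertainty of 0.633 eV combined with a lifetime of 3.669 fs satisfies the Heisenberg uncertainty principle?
Yes, it satisfies the uncertainty relation.

Calculate the product ΔEΔt:
ΔE = 0.633 eV = 1.014e-19 J
ΔEΔt = (1.014e-19 J) × (3.669e-15 s)
ΔEΔt = 3.721e-34 J·s

Compare to the minimum allowed value ℏ/2:
ℏ/2 = 5.273e-35 J·s

Since ΔEΔt = 3.721e-34 J·s ≥ 5.273e-35 J·s = ℏ/2,
this satisfies the uncertainty relation.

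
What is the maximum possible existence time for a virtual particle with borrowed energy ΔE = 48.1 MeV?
6.842 ys

Using the energy-time uncertainty principle:
ΔEΔt ≥ ℏ/2

For a virtual particle borrowing energy ΔE, the maximum lifetime is:
Δt_max = ℏ/(2ΔE)

Converting energy:
ΔE = 48.1 MeV = 7.706e-12 J

Δt_max = (1.055e-34 J·s) / (2 × 7.706e-12 J)
Δt_max = 6.842e-24 s = 6.842 ys

Virtual particles with higher borrowed energy exist for shorter times.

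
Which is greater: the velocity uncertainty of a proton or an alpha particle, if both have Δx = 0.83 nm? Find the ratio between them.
The proton has the larger minimum velocity uncertainty, by a ratio of 4.0.

For both particles, Δp_min = ℏ/(2Δx) = 6.353e-26 kg·m/s (same for both).

The velocity uncertainty is Δv = Δp/m:
- proton: Δv = 6.353e-26 / 1.673e-27 = 3.798e+01 m/s = 37.981 m/s
- alpha particle: Δv = 6.353e-26 / 6.645e-27 = 9.561e+00 m/s = 9.561 m/s

Ratio: 3.798e+01 / 9.561e+00 = 4.0

The lighter particle has larger velocity uncertainty because Δv ∝ 1/m.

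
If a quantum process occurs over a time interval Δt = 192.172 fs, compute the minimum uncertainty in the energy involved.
1.713 meV

Using the energy-time uncertainty principle:
ΔEΔt ≥ ℏ/2

The minimum uncertainty in energy is:
ΔE_min = ℏ/(2Δt)
ΔE_min = (1.055e-34 J·s) / (2 × 1.922e-13 s)
ΔE_min = 2.744e-22 J = 1.713 meV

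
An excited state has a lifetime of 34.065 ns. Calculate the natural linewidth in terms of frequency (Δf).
2.336 MHz

Using the energy-time uncertainty principle and E = hf:
ΔEΔt ≥ ℏ/2
hΔf·Δt ≥ ℏ/2

The minimum frequency uncertainty is:
Δf = ℏ/(2hτ) = 1/(4πτ)
Δf = 1/(4π × 3.407e-08 s)
Δf = 2.336e+06 Hz = 2.336 MHz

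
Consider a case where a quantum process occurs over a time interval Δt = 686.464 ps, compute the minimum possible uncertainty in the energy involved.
479.422 neV

Using the energy-time uncertainty principle:
ΔEΔt ≥ ℏ/2

The minimum uncertainty in energy is:
ΔE_min = ℏ/(2Δt)
ΔE_min = (1.055e-34 J·s) / (2 × 6.865e-10 s)
ΔE_min = 7.681e-26 J = 479.422 neV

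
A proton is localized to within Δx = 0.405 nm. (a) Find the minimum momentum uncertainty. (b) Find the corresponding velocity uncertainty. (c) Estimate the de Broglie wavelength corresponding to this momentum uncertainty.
(a) Δp_min = 1.302 × 10^-25 kg·m/s
(b) Δv_min = 77.838 m/s
(c) λ_dB = 5.089 nm

Step-by-step:

(a) From the uncertainty principle:
Δp_min = ℏ/(2Δx) = (1.055e-34 J·s)/(2 × 4.050e-10 m) = 1.302e-25 kg·m/s

(b) The velocity uncertainty:
Δv = Δp/m = (1.302e-25 kg·m/s)/(1.673e-27 kg) = 7.784e+01 m/s = 77.838 m/s

(c) The de Broglie wavelength for this momentum:
λ = h/p = (6.626e-34 J·s)/(1.302e-25 kg·m/s) = 5.089e-09 m = 5.089 nm

Note: The de Broglie wavelength is comparable to the localization size, as expected from wave-particle duality.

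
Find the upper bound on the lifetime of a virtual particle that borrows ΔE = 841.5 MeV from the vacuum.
3.911 × 10^-25 s

Using the energy-time uncertainty principle:
ΔEΔt ≥ ℏ/2

For a virtual particle borrowing energy ΔE, the maximum lifetime is:
Δt_max = ℏ/(2ΔE)

Converting energy:
ΔE = 841.5 MeV = 1.348e-10 J

Δt_max = (1.055e-34 J·s) / (2 × 1.348e-10 J)
Δt_max = 3.911e-25 s = 3.911 × 10^-25 s

Virtual particles with higher borrowed energy exist for shorter times.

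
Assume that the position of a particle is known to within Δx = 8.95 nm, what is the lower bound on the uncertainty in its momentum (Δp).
5.891 × 10^-27 kg·m/s

Using the Heisenberg uncertainty principle:
ΔxΔp ≥ ℏ/2

The minimum uncertainty in momentum is:
Δp_min = ℏ/(2Δx)
Δp_min = (1.055e-34 J·s) / (2 × 8.950e-09 m)
Δp_min = 5.891e-27 kg·m/s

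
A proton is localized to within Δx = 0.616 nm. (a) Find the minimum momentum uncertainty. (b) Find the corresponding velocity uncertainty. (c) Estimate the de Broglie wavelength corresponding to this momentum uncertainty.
(a) Δp_min = 8.560 × 10^-26 kg·m/s
(b) Δv_min = 51.176 m/s
(c) λ_dB = 7.741 nm

Step-by-step:

(a) From the uncertainty principle:
Δp_min = ℏ/(2Δx) = (1.055e-34 J·s)/(2 × 6.160e-10 m) = 8.560e-26 kg·m/s

(b) The velocity uncertainty:
Δv = Δp/m = (8.560e-26 kg·m/s)/(1.673e-27 kg) = 5.118e+01 m/s = 51.176 m/s

(c) The de Broglie wavelength for this momentum:
λ = h/p = (6.626e-34 J·s)/(8.560e-26 kg·m/s) = 7.741e-09 m = 7.741 nm

Note: The de Broglie wavelength is comparable to the localization size, as expected from wave-particle duality.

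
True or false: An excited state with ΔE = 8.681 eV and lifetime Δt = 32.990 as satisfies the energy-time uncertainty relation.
No, it violates the uncertainty relation.

Calculate the product ΔEΔt:
ΔE = 8.681 eV = 1.391e-18 J
ΔEΔt = (1.391e-18 J) × (3.299e-17 s)
ΔEΔt = 4.588e-35 J·s

Compare to the minimum allowed value ℏ/2:
ℏ/2 = 5.273e-35 J·s

Since ΔEΔt = 4.588e-35 J·s < 5.273e-35 J·s = ℏ/2,
this violates the uncertainty relation.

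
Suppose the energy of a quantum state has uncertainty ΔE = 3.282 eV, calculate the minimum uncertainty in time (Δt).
100.276 as

Using the energy-time uncertainty principle:
ΔEΔt ≥ ℏ/2

The minimum uncertainty in time is:
Δt_min = ℏ/(2ΔE)
Δt_min = (1.055e-34 J·s) / (2 × 5.258e-19 J)
Δt_min = 1.003e-16 s = 100.276 as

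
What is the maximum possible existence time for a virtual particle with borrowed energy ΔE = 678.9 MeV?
4.848 × 10^-25 s

Using the energy-time uncertainty principle:
ΔEΔt ≥ ℏ/2

For a virtual particle borrowing energy ΔE, the maximum lifetime is:
Δt_max = ℏ/(2ΔE)

Converting energy:
ΔE = 678.9 MeV = 1.088e-10 J

Δt_max = (1.055e-34 J·s) / (2 × 1.088e-10 J)
Δt_max = 4.848e-25 s = 4.848 × 10^-25 s

Virtual particles with higher borrowed energy exist for shorter times.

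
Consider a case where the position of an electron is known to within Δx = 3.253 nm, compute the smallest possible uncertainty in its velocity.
17.794 km/s

Using the Heisenberg uncertainty principle and Δp = mΔv:
ΔxΔp ≥ ℏ/2
Δx(mΔv) ≥ ℏ/2

The minimum uncertainty in velocity is:
Δv_min = ℏ/(2mΔx)
Δv_min = (1.055e-34 J·s) / (2 × 9.109e-31 kg × 3.253e-09 m)
Δv_min = 1.779e+04 m/s = 17.794 km/s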